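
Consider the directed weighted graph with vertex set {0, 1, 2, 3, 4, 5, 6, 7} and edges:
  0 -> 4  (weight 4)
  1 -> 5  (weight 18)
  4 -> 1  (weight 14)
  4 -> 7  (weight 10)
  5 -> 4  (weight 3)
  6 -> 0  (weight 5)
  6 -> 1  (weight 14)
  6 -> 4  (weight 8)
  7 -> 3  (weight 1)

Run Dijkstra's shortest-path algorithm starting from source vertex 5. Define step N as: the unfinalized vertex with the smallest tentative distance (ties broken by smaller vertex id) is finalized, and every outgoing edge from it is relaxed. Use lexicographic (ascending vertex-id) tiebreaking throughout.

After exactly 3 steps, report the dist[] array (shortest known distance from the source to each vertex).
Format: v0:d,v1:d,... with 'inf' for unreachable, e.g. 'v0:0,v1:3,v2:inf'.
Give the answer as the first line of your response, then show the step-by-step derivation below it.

v0:inf,v1:17,v2:inf,v3:14,v4:3,v5:0,v6:inf,v7:13

step 1: dist = v0:inf,v1:inf,v2:inf,v3:inf,v4:3,v5:0,v6:inf,v7:inf
step 2: dist = v0:inf,v1:17,v2:inf,v3:inf,v4:3,v5:0,v6:inf,v7:13
step 3: dist = v0:inf,v1:17,v2:inf,v3:14,v4:3,v5:0,v6:inf,v7:13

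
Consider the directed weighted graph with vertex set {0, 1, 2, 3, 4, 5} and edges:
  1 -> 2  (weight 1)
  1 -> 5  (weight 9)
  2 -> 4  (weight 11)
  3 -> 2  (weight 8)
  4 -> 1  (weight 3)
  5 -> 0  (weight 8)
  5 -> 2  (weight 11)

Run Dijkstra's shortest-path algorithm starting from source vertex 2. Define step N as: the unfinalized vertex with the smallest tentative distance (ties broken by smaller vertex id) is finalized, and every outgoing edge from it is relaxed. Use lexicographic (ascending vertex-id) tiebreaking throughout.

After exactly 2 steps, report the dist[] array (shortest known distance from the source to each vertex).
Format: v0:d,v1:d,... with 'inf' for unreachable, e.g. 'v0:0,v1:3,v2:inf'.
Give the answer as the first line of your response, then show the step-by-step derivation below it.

v0:inf,v1:14,v2:0,v3:inf,v4:11,v5:inf

step 1: dist = v0:inf,v1:inf,v2:0,v3:inf,v4:11,v5:inf
step 2: dist = v0:inf,v1:14,v2:0,v3:inf,v4:11,v5:inf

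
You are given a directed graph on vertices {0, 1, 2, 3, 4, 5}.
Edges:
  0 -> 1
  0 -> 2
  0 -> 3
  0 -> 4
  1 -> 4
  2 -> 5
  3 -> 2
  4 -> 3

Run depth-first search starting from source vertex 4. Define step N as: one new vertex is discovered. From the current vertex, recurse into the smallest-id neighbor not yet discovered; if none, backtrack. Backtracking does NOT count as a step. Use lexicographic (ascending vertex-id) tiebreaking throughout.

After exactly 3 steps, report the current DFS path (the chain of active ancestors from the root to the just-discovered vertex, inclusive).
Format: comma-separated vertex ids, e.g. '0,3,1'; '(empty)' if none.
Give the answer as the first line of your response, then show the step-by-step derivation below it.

4,3,2

step 1: discover 4; path=4; order=4
step 2: discover 3; path=4>3; order=4,3
step 3: discover 2; path=4>3>2; order=4,3,2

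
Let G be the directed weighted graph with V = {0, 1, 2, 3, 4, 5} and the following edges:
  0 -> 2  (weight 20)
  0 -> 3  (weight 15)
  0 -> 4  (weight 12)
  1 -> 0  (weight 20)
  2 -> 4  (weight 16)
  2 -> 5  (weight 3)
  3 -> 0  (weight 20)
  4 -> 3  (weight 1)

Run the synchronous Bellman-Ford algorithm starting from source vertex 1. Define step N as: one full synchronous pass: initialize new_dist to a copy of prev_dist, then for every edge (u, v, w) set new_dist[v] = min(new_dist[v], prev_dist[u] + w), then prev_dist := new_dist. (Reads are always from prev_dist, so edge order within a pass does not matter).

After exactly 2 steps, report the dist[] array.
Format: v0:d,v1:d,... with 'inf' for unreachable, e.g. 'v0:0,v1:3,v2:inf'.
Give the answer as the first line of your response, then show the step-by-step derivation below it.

v0:20,v1:0,v2:40,v3:35,v4:32,v5:inf

step 1: dist = v0:20,v1:0,v2:inf,v3:inf,v4:inf,v5:inf
step 2: dist = v0:20,v1:0,v2:40,v3:35,v4:32,v5:inf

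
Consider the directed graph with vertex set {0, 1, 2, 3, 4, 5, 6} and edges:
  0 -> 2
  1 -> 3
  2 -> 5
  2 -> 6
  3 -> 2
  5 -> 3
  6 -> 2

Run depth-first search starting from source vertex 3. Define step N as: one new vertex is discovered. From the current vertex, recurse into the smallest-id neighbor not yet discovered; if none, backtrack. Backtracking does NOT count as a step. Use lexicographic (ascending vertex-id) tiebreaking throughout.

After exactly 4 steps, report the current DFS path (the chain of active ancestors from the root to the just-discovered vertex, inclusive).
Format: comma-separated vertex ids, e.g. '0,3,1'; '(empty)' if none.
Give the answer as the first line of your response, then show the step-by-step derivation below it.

3,2,6

step 1: discover 3; path=3; order=3
step 2: discover 2; path=3>2; order=3,2
step 3: discover 5; path=3>2>5; order=3,2,5
step 4: discover 6; path=3>2>6; order=3,2,5,6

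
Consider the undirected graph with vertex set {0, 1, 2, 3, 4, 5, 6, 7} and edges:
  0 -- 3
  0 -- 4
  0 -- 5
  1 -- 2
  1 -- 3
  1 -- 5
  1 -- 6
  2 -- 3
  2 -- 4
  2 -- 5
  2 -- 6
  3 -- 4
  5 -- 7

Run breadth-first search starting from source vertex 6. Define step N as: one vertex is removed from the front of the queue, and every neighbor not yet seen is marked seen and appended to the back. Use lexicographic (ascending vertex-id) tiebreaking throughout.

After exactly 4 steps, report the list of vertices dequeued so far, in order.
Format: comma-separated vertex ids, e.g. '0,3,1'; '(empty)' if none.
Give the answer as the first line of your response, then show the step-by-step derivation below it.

6,1,2,3

step 1: dequeue 6; queue=[1,2]; order=6
step 2: dequeue 1; queue=[2,3,5]; order=6,1
step 3: dequeue 2; queue=[3,5,4]; order=6,1,2
step 4: dequeue 3; queue=[5,4,0]; order=6,1,2,3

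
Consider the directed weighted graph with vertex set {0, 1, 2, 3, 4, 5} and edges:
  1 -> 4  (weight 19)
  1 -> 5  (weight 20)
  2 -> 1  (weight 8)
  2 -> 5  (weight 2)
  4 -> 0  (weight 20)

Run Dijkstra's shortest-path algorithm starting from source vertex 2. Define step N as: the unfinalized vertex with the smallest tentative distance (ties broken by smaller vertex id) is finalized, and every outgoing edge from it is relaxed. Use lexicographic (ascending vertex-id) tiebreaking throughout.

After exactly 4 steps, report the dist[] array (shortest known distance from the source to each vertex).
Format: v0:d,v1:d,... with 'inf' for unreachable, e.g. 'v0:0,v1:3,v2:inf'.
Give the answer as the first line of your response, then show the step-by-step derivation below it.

v0:47,v1:8,v2:0,v3:inf,v4:27,v5:2

step 1: dist = v0:inf,v1:8,v2:0,v3:inf,v4:inf,v5:2
step 2: dist = v0:inf,v1:8,v2:0,v3:inf,v4:inf,v5:2
step 3: dist = v0:inf,v1:8,v2:0,v3:inf,v4:27,v5:2
step 4: dist = v0:47,v1:8,v2:0,v3:inf,v4:27,v5:2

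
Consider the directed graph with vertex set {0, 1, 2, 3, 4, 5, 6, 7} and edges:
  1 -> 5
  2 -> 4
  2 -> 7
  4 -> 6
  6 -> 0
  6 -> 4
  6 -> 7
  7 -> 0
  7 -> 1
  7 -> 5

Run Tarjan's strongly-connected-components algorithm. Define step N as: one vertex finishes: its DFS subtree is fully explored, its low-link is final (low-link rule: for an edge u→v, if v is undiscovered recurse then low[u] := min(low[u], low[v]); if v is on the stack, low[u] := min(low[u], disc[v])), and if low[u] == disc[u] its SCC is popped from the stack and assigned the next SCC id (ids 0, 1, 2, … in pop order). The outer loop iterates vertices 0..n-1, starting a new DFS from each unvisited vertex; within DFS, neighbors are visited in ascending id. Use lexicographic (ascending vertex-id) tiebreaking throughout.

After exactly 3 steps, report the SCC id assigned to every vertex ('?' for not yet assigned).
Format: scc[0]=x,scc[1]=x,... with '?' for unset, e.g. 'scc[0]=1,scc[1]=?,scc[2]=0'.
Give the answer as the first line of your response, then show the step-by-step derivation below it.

scc[0]=0,scc[1]=2,scc[2]=?,scc[3]=?,scc[4]=?,scc[5]=1,scc[6]=?,scc[7]=?

step 1: low=(low[0]=0,low[1]=?,low[2]=?,low[3]=?,low[4]=?,low[5]=?,low[6]=?,low[7]=?); scc=(scc[0]=0,scc[1]=?,scc[2]=?,scc[3]=?,scc[4]=?,scc[5]=?,scc[6]=?,scc[7]=?)
step 2: low=(low[0]=0,low[1]=1,low[2]=?,low[3]=?,low[4]=?,low[5]=2,low[6]=?,low[7]=?); scc=(scc[0]=0,scc[1]=?,scc[2]=?,scc[3]=?,scc[4]=?,scc[5]=1,scc[6]=?,scc[7]=?)
step 3: low=(low[0]=0,low[1]=1,low[2]=?,low[3]=?,low[4]=?,low[5]=2,low[6]=?,low[7]=?); scc=(scc[0]=0,scc[1]=2,scc[2]=?,scc[3]=?,scc[4]=?,scc[5]=1,scc[6]=?,scc[7]=?)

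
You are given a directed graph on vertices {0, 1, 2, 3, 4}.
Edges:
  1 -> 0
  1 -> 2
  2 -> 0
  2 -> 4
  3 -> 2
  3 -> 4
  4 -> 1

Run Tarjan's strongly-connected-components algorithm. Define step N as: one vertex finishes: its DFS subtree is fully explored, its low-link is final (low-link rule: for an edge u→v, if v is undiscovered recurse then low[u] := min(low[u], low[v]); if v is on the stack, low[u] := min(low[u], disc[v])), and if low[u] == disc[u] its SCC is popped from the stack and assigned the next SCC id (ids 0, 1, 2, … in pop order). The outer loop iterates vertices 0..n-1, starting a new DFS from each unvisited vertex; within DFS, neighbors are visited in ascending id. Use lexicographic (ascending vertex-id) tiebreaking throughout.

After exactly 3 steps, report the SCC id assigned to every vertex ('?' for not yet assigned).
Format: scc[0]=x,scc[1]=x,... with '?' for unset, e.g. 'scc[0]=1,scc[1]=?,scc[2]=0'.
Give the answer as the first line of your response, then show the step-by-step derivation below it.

scc[0]=0,scc[1]=?,scc[2]=?,scc[3]=?,scc[4]=?

step 1: low=(low[0]=0,low[1]=?,low[2]=?,low[3]=?,low[4]=?); scc=(scc[0]=0,scc[1]=?,scc[2]=?,scc[3]=?,scc[4]=?)
step 2: low=(low[0]=0,low[1]=1,low[2]=2,low[3]=?,low[4]=1); scc=(scc[0]=0,scc[1]=?,scc[2]=?,scc[3]=?,scc[4]=?)
step 3: low=(low[0]=0,low[1]=1,low[2]=1,low[3]=?,low[4]=1); scc=(scc[0]=0,scc[1]=?,scc[2]=?,scc[3]=?,scc[4]=?)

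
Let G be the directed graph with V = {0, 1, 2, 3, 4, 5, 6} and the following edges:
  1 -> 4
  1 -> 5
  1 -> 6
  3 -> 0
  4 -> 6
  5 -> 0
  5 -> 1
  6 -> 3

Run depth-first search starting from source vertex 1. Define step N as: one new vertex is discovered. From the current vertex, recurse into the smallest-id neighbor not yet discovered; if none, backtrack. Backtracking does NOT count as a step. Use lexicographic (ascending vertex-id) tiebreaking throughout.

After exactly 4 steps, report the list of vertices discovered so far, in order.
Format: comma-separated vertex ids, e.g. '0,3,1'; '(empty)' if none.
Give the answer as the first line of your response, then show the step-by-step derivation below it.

1,4,6,3

step 1: discover 1; path=1; order=1
step 2: discover 4; path=1>4; order=1,4
step 3: discover 6; path=1>4>6; order=1,4,6
step 4: discover 3; path=1>4>6>3; order=1,4,6,3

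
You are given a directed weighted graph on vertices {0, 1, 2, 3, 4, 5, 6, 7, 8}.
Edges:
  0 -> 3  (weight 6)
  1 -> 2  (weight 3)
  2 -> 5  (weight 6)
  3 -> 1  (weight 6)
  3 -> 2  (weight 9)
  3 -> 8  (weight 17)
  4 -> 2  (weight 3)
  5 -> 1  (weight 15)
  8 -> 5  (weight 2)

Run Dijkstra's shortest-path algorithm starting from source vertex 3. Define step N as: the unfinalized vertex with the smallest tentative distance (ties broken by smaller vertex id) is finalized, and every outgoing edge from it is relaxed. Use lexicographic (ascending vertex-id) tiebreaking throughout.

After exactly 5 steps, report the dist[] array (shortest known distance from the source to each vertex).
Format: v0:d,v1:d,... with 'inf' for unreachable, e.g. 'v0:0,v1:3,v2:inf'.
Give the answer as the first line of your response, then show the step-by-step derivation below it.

v0:inf,v1:6,v2:9,v3:0,v4:inf,v5:15,v6:inf,v7:inf,v8:17

step 1: dist = v0:inf,v1:6,v2:9,v3:0,v4:inf,v5:inf,v6:inf,v7:inf,v8:17
step 2: dist = v0:inf,v1:6,v2:9,v3:0,v4:inf,v5:inf,v6:inf,v7:inf,v8:17
step 3: dist = v0:inf,v1:6,v2:9,v3:0,v4:inf,v5:15,v6:inf,v7:inf,v8:17
step 4: dist = v0:inf,v1:6,v2:9,v3:0,v4:inf,v5:15,v6:inf,v7:inf,v8:17
step 5: dist = v0:inf,v1:6,v2:9,v3:0,v4:inf,v5:15,v6:inf,v7:inf,v8:17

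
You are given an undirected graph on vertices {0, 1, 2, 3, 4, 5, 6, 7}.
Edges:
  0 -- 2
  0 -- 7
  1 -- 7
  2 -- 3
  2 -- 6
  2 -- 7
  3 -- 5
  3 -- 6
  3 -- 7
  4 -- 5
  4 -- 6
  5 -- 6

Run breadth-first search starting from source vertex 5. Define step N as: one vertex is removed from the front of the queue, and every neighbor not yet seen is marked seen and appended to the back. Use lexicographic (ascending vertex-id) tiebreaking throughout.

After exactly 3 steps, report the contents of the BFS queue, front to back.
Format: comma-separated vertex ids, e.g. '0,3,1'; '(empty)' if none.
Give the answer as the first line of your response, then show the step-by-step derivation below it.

6,2,7

step 1: dequeue 5; queue=[3,4,6]; order=5
step 2: dequeue 3; queue=[4,6,2,7]; order=5,3
step 3: dequeue 4; queue=[6,2,7]; order=5,3,4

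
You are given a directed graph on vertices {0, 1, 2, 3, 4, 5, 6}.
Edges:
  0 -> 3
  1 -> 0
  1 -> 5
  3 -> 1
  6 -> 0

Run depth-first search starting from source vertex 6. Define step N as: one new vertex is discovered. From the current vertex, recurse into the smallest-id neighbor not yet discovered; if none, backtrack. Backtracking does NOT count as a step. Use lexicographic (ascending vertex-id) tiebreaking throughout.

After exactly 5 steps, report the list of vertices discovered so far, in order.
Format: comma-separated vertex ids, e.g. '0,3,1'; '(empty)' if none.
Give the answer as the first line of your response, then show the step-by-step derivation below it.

6,0,3,1,5

step 1: discover 6; path=6; order=6
step 2: discover 0; path=6>0; order=6,0
step 3: discover 3; path=6>0>3; order=6,0,3
step 4: discover 1; path=6>0>3>1; order=6,0,3,1
step 5: discover 5; path=6>0>3>1>5; order=6,0,3,1,5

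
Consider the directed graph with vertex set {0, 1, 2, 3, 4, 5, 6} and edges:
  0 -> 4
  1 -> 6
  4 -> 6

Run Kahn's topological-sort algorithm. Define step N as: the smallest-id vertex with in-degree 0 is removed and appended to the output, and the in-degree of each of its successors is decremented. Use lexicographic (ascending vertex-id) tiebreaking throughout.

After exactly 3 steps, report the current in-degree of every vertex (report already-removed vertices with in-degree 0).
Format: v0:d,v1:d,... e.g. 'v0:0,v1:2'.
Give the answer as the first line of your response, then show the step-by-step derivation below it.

v0:0,v1:0,v2:0,v3:0,v4:0,v5:0,v6:1

step 1: output 0; order=[0]; indeg=(0,0,0,0,0,0,2)
step 2: output 1; order=[0,1]; indeg=(0,0,0,0,0,0,1)
step 3: output 2; order=[0,1,2]; indeg=(0,0,0,0,0,0,1)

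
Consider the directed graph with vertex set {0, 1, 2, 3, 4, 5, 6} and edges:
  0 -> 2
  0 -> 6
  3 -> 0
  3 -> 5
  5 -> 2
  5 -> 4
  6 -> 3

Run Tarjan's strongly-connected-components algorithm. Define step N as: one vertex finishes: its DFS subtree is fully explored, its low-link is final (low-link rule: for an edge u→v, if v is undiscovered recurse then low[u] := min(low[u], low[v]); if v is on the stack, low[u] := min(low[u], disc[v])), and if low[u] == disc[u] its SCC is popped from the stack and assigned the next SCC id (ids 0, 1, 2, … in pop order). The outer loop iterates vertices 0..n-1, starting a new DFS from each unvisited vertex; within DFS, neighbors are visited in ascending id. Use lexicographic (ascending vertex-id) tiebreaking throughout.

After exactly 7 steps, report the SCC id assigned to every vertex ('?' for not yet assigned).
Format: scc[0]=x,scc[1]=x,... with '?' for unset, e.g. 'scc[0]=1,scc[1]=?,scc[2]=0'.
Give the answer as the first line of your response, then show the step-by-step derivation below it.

scc[0]=3,scc[1]=4,scc[2]=0,scc[3]=3,scc[4]=1,scc[5]=2,scc[6]=3

step 1: low=(low[0]=0,low[1]=?,low[2]=1,low[3]=?,low[4]=?,low[5]=?,low[6]=?); scc=(scc[0]=?,scc[1]=?,scc[2]=0,scc[3]=?,scc[4]=?,scc[5]=?,scc[6]=?)
step 2: low=(low[0]=0,low[1]=?,low[2]=1,low[3]=0,low[4]=5,low[5]=4,low[6]=2); scc=(scc[0]=?,scc[1]=?,scc[2]=0,scc[3]=?,scc[4]=1,scc[5]=?,scc[6]=?)
step 3: low=(low[0]=0,low[1]=?,low[2]=1,low[3]=0,low[4]=5,low[5]=4,low[6]=2); scc=(scc[0]=?,scc[1]=?,scc[2]=0,scc[3]=?,scc[4]=1,scc[5]=2,scc[6]=?)
step 4: low=(low[0]=0,low[1]=?,low[2]=1,low[3]=0,low[4]=5,low[5]=4,low[6]=2); scc=(scc[0]=?,scc[1]=?,scc[2]=0,scc[3]=?,scc[4]=1,scc[5]=2,scc[6]=?)
step 5: low=(low[0]=0,low[1]=?,low[2]=1,low[3]=0,low[4]=5,low[5]=4,low[6]=0); scc=(scc[0]=?,scc[1]=?,scc[2]=0,scc[3]=?,scc[4]=1,scc[5]=2,scc[6]=?)
step 6: low=(low[0]=0,low[1]=?,low[2]=1,low[3]=0,low[4]=5,low[5]=4,low[6]=0); scc=(scc[0]=3,scc[1]=?,scc[2]=0,scc[3]=3,scc[4]=1,scc[5]=2,scc[6]=3)
step 7: low=(low[0]=0,low[1]=6,low[2]=1,low[3]=0,low[4]=5,low[5]=4,low[6]=0); scc=(scc[0]=3,scc[1]=4,scc[2]=0,scc[3]=3,scc[4]=1,scc[5]=2,scc[6]=3)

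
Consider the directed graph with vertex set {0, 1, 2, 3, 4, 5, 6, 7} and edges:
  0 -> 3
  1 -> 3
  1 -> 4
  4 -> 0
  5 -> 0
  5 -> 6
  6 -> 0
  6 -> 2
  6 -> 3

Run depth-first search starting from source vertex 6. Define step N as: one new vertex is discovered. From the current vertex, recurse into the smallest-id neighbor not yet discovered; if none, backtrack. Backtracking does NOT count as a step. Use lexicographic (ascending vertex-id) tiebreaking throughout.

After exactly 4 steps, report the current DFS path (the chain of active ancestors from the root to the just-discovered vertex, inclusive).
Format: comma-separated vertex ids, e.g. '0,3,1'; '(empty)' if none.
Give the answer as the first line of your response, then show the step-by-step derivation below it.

6,2

step 1: discover 6; path=6; order=6
step 2: discover 0; path=6>0; order=6,0
step 3: discover 3; path=6>0>3; order=6,0,3
step 4: discover 2; path=6>2; order=6,0,3,2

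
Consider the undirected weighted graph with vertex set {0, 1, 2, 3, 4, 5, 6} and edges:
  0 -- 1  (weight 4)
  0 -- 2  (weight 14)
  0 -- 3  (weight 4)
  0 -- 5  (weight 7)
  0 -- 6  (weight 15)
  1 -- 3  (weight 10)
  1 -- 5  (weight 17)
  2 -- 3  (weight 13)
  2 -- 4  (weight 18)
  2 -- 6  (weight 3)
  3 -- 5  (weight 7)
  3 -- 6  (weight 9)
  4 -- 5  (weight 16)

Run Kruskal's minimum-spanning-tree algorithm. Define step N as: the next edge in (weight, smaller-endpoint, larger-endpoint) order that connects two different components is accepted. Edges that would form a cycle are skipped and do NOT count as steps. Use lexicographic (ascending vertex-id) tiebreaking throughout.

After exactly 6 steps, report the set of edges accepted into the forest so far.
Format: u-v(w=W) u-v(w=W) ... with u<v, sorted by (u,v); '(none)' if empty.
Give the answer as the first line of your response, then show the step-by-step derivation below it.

0-1(w=4) 0-3(w=4) 0-5(w=7) 2-6(w=3) 3-6(w=9) 4-5(w=16)

step 1: add edge 2-6 (w=3); MST = {2-6(w=3)}
step 2: add edge 0-1 (w=4); MST = {0-1(w=4) 2-6(w=3)}
step 3: add edge 0-3 (w=4); MST = {0-1(w=4) 0-3(w=4) 2-6(w=3)}
step 4: add edge 0-5 (w=7); MST = {0-1(w=4) 0-3(w=4) 0-5(w=7) 2-6(w=3)}
step 5: add edge 3-6 (w=9); MST = {0-1(w=4) 0-3(w=4) 0-5(w=7) 2-6(w=3) 3-6(w=9)}
step 6: add edge 4-5 (w=16); MST = {0-1(w=4) 0-3(w=4) 0-5(w=7) 2-6(w=3) 3-6(w=9) 4-5(w=16)}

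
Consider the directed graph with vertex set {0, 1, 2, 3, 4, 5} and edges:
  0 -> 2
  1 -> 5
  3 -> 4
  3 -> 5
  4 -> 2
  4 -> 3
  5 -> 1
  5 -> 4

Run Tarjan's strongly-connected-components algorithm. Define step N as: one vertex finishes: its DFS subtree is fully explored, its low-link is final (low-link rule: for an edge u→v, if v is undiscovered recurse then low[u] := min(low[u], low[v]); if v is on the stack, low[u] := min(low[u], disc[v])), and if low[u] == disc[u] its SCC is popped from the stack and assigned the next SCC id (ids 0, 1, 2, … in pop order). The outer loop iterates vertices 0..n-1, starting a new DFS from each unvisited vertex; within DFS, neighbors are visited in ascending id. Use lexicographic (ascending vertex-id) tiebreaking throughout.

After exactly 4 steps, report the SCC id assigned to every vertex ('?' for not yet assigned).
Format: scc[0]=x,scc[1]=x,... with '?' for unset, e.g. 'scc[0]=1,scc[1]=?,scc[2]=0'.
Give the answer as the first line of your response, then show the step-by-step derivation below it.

scc[0]=1,scc[1]=?,scc[2]=0,scc[3]=?,scc[4]=?,scc[5]=?

step 1: low=(low[0]=0,low[1]=?,low[2]=1,low[3]=?,low[4]=?,low[5]=?); scc=(scc[0]=?,scc[1]=?,scc[2]=0,scc[3]=?,scc[4]=?,scc[5]=?)
step 2: low=(low[0]=0,low[1]=?,low[2]=1,low[3]=?,low[4]=?,low[5]=?); scc=(scc[0]=1,scc[1]=?,scc[2]=0,scc[3]=?,scc[4]=?,scc[5]=?)
step 3: low=(low[0]=0,low[1]=2,low[2]=1,low[3]=3,low[4]=4,low[5]=2); scc=(scc[0]=1,scc[1]=?,scc[2]=0,scc[3]=?,scc[4]=?,scc[5]=?)
step 4: low=(low[0]=0,low[1]=2,low[2]=1,low[3]=3,low[4]=3,low[5]=2); scc=(scc[0]=1,scc[1]=?,scc[2]=0,scc[3]=?,scc[4]=?,scc[5]=?)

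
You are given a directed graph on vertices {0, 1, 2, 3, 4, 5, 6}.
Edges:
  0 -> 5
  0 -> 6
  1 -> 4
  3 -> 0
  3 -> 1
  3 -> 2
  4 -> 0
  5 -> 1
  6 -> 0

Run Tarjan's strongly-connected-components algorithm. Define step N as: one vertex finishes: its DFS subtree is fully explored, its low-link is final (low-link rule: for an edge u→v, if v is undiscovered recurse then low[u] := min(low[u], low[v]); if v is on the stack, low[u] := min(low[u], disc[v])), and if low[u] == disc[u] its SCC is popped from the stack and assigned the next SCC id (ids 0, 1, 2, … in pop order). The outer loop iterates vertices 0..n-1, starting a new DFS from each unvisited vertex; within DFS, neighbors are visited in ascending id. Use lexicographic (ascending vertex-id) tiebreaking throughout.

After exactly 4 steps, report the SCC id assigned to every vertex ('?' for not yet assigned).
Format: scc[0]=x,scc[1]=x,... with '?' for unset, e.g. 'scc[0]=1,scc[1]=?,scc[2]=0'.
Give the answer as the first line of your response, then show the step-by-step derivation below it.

scc[0]=?,scc[1]=?,scc[2]=?,scc[3]=?,scc[4]=?,scc[5]=?,scc[6]=?

step 1: low=(low[0]=0,low[1]=2,low[2]=?,low[3]=?,low[4]=0,low[5]=1,low[6]=?); scc=(scc[0]=?,scc[1]=?,scc[2]=?,scc[3]=?,scc[4]=?,scc[5]=?,scc[6]=?)
step 2: low=(low[0]=0,low[1]=0,low[2]=?,low[3]=?,low[4]=0,low[5]=1,low[6]=?); scc=(scc[0]=?,scc[1]=?,scc[2]=?,scc[3]=?,scc[4]=?,scc[5]=?,scc[6]=?)
step 3: low=(low[0]=0,low[1]=0,low[2]=?,low[3]=?,low[4]=0,low[5]=0,low[6]=?); scc=(scc[0]=?,scc[1]=?,scc[2]=?,scc[3]=?,scc[4]=?,scc[5]=?,scc[6]=?)
step 4: low=(low[0]=0,low[1]=0,low[2]=?,low[3]=?,low[4]=0,low[5]=0,low[6]=0); scc=(scc[0]=?,scc[1]=?,scc[2]=?,scc[3]=?,scc[4]=?,scc[5]=?,scc[6]=?)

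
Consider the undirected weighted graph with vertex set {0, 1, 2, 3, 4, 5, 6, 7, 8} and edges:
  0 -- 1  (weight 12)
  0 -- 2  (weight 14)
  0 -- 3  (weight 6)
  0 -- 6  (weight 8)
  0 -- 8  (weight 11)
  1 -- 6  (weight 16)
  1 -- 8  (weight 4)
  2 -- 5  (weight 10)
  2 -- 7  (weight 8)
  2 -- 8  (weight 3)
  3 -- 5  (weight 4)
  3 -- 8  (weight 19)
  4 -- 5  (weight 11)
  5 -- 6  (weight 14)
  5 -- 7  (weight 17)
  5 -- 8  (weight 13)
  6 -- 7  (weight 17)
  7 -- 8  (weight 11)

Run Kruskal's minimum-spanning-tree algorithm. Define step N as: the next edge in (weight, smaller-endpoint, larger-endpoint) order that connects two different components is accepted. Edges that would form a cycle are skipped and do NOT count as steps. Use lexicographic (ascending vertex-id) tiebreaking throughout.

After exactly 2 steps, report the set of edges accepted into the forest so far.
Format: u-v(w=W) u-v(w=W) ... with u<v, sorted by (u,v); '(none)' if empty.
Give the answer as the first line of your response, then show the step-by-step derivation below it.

1-8(w=4) 2-8(w=3)

step 1: add edge 2-8 (w=3); MST = {2-8(w=3)}
step 2: add edge 1-8 (w=4); MST = {1-8(w=4) 2-8(w=3)}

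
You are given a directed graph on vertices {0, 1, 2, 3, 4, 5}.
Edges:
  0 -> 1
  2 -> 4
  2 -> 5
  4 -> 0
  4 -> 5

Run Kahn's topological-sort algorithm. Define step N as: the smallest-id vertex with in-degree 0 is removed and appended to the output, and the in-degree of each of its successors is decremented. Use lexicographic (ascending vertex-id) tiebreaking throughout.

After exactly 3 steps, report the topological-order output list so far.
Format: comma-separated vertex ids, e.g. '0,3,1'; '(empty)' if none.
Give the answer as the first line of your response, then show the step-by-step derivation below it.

2,3,4

step 1: output 2; order=[2]; indeg=(1,1,0,0,0,1)
step 2: output 3; order=[2,3]; indeg=(1,1,0,0,0,1)
step 3: output 4; order=[2,3,4]; indeg=(0,1,0,0,0,0)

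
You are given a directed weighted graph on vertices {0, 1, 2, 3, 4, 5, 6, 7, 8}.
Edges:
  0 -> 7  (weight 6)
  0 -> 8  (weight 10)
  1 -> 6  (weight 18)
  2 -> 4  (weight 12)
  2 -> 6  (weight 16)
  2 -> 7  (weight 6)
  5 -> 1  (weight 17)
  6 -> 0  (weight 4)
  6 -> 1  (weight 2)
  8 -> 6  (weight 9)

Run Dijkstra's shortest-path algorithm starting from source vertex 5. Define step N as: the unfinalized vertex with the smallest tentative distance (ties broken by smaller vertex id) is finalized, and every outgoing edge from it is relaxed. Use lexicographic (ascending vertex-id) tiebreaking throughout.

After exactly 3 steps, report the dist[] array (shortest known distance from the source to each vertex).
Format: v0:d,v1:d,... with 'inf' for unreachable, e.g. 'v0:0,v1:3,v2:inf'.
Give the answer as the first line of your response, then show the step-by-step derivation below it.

v0:39,v1:17,v2:inf,v3:inf,v4:inf,v5:0,v6:35,v7:inf,v8:inf

step 1: dist = v0:inf,v1:17,v2:inf,v3:inf,v4:inf,v5:0,v6:inf,v7:inf,v8:inf
step 2: dist = v0:inf,v1:17,v2:inf,v3:inf,v4:inf,v5:0,v6:35,v7:inf,v8:inf
step 3: dist = v0:39,v1:17,v2:inf,v3:inf,v4:inf,v5:0,v6:35,v7:inf,v8:inf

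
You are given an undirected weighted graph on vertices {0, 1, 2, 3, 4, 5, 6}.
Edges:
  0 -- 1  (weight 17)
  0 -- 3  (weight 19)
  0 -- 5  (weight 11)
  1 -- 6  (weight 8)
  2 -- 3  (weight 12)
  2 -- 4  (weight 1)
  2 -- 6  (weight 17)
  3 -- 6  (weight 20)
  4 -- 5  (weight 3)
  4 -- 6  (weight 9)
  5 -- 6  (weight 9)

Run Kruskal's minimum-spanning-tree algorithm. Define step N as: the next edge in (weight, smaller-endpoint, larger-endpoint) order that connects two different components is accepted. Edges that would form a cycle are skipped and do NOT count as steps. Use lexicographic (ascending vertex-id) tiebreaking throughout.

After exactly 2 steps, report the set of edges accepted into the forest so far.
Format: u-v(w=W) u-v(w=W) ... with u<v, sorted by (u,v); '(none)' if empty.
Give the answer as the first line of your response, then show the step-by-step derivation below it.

2-4(w=1) 4-5(w=3)

step 1: add edge 2-4 (w=1); MST = {2-4(w=1)}
step 2: add edge 4-5 (w=3); MST = {2-4(w=1) 4-5(w=3)}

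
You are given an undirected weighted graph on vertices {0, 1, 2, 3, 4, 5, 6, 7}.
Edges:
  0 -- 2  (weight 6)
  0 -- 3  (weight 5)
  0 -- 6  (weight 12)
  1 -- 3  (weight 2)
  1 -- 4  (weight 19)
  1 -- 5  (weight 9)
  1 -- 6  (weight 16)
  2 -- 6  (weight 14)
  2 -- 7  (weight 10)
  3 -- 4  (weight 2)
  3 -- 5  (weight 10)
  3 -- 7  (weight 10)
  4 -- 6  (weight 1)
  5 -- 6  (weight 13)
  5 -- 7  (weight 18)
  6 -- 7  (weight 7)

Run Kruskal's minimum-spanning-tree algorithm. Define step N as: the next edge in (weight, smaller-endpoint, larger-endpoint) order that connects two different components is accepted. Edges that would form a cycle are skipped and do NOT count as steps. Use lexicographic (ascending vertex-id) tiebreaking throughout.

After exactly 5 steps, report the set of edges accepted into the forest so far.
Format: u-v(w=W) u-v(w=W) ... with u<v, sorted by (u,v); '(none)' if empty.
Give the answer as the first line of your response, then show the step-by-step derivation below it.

0-2(w=6) 0-3(w=5) 1-3(w=2) 3-4(w=2) 4-6(w=1)

step 1: add edge 4-6 (w=1); MST = {4-6(w=1)}
step 2: add edge 1-3 (w=2); MST = {1-3(w=2) 4-6(w=1)}
step 3: add edge 3-4 (w=2); MST = {1-3(w=2) 3-4(w=2) 4-6(w=1)}
step 4: add edge 0-3 (w=5); MST = {0-3(w=5) 1-3(w=2) 3-4(w=2) 4-6(w=1)}
step 5: add edge 0-2 (w=6); MST = {0-2(w=6) 0-3(w=5) 1-3(w=2) 3-4(w=2) 4-6(w=1)}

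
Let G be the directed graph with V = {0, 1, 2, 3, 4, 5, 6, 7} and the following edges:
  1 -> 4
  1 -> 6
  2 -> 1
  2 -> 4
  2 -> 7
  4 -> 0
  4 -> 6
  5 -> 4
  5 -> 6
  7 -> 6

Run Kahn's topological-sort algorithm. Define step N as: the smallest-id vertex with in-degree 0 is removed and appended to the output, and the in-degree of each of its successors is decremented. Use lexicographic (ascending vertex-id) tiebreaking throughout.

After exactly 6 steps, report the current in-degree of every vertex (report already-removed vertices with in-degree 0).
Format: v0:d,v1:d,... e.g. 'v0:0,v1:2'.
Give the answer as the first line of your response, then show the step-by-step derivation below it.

v0:0,v1:0,v2:0,v3:0,v4:0,v5:0,v6:1,v7:0

step 1: output 2; order=[2]; indeg=(1,0,0,0,2,0,4,0)
step 2: output 1; order=[2,1]; indeg=(1,0,0,0,1,0,3,0)
step 3: output 3; order=[2,1,3]; indeg=(1,0,0,0,1,0,3,0)
step 4: output 5; order=[2,1,3,5]; indeg=(1,0,0,0,0,0,2,0)
step 5: output 4; order=[2,1,3,5,4]; indeg=(0,0,0,0,0,0,1,0)
step 6: output 0; order=[2,1,3,5,4,0]; indeg=(0,0,0,0,0,0,1,0)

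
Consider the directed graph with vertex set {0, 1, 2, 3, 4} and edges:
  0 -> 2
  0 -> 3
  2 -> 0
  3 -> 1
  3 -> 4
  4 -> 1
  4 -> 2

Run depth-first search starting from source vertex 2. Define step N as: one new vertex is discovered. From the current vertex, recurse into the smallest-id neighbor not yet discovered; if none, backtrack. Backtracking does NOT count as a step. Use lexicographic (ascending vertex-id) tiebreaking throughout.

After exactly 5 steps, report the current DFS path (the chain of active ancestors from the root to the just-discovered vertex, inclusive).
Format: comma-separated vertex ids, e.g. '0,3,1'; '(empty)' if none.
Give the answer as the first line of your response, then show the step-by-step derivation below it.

2,0,3,4

step 1: discover 2; path=2; order=2
step 2: discover 0; path=2>0; order=2,0
step 3: discover 3; path=2>0>3; order=2,0,3
step 4: discover 1; path=2>0>3>1; order=2,0,3,1
step 5: discover 4; path=2>0>3>4; order=2,0,3,1,4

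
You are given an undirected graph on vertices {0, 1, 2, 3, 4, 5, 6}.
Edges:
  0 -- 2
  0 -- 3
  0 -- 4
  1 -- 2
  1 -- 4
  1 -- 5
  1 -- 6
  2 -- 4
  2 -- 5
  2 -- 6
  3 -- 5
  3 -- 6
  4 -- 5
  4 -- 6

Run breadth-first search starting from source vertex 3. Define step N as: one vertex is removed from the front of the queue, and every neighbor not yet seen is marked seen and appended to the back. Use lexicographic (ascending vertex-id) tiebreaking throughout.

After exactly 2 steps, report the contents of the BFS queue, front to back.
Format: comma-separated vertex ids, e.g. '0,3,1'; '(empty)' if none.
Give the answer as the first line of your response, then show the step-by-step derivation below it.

5,6,2,4

step 1: dequeue 3; queue=[0,5,6]; order=3
step 2: dequeue 0; queue=[5,6,2,4]; order=3,0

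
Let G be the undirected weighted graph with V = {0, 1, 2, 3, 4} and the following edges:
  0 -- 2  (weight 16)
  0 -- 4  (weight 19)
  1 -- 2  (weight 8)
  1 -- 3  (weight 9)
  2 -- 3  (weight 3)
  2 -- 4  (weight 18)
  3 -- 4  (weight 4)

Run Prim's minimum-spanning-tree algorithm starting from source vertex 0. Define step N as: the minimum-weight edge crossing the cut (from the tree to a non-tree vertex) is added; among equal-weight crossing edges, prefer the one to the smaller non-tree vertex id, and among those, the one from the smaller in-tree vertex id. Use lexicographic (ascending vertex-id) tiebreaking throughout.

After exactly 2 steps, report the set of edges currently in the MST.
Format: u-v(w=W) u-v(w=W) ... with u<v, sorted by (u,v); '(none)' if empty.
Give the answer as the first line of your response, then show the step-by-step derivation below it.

0-2(w=16) 2-3(w=3)

step 1: add edge 0-2 (w=16); MST = {0-2(w=16)}
step 2: add edge 2-3 (w=3); MST = {0-2(w=16) 2-3(w=3)}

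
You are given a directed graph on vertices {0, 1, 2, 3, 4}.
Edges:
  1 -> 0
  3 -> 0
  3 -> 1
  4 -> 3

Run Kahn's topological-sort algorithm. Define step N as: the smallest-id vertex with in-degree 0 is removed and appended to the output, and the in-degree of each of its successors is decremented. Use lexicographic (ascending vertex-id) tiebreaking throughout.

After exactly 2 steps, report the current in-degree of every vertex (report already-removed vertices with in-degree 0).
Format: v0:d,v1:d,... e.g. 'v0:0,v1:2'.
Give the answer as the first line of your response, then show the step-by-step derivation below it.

v0:2,v1:1,v2:0,v3:0,v4:0

step 1: output 2; order=[2]; indeg=(2,1,0,1,0)
step 2: output 4; order=[2,4]; indeg=(2,1,0,0,0)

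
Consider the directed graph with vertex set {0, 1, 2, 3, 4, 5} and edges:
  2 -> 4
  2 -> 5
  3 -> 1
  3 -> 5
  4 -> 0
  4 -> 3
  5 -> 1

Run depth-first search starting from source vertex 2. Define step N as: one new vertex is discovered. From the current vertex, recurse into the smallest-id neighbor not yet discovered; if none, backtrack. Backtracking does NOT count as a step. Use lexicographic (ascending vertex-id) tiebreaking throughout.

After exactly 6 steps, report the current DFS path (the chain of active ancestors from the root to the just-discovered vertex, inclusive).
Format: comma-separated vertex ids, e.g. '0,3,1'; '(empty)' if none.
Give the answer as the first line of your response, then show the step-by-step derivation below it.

2,4,3,5

step 1: discover 2; path=2; order=2
step 2: discover 4; path=2>4; order=2,4
step 3: discover 0; path=2>4>0; order=2,4,0
step 4: discover 3; path=2>4>3; order=2,4,0,3
step 5: discover 1; path=2>4>3>1; order=2,4,0,3,1
step 6: discover 5; path=2>4>3>5; order=2,4,0,3,1,5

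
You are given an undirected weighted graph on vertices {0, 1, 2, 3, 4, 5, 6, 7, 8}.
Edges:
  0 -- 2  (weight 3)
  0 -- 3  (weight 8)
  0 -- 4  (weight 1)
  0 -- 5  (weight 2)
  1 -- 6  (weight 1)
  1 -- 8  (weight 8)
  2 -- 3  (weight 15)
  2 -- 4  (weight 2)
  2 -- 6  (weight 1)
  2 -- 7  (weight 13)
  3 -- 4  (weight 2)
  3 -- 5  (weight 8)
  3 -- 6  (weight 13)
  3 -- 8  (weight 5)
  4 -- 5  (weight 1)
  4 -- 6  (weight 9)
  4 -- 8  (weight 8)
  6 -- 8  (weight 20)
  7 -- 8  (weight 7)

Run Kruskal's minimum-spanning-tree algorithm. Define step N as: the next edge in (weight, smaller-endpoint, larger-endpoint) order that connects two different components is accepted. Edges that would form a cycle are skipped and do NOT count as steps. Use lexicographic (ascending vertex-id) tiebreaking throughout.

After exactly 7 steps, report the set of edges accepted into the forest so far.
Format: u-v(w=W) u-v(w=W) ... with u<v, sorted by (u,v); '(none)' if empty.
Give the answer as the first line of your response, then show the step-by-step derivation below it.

0-4(w=1) 1-6(w=1) 2-4(w=2) 2-6(w=1) 3-4(w=2) 3-8(w=5) 4-5(w=1)

step 1: add edge 0-4 (w=1); MST = {0-4(w=1)}
step 2: add edge 1-6 (w=1); MST = {0-4(w=1) 1-6(w=1)}
step 3: add edge 2-6 (w=1); MST = {0-4(w=1) 1-6(w=1) 2-6(w=1)}
step 4: add edge 4-5 (w=1); MST = {0-4(w=1) 1-6(w=1) 2-6(w=1) 4-5(w=1)}
step 5: add edge 2-4 (w=2); MST = {0-4(w=1) 1-6(w=1) 2-4(w=2) 2-6(w=1) 4-5(w=1)}
step 6: add edge 3-4 (w=2); MST = {0-4(w=1) 1-6(w=1) 2-4(w=2) 2-6(w=1) 3-4(w=2) 4-5(w=1)}
step 7: add edge 3-8 (w=5); MST = {0-4(w=1) 1-6(w=1) 2-4(w=2) 2-6(w=1) 3-4(w=2) 3-8(w=5) 4-5(w=1)}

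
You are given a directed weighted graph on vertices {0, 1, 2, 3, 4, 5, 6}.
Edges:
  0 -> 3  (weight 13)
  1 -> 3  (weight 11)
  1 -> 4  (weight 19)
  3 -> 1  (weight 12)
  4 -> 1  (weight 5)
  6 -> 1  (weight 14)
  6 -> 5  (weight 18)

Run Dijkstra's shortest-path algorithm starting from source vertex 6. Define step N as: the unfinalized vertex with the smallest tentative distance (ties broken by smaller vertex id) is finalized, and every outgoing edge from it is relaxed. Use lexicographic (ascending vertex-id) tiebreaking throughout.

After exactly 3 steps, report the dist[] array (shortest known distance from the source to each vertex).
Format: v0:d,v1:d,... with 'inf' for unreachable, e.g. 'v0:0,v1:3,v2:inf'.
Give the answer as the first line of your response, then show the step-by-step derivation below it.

v0:inf,v1:14,v2:inf,v3:25,v4:33,v5:18,v6:0

step 1: dist = v0:inf,v1:14,v2:inf,v3:inf,v4:inf,v5:18,v6:0
step 2: dist = v0:inf,v1:14,v2:inf,v3:25,v4:33,v5:18,v6:0
step 3: dist = v0:inf,v1:14,v2:inf,v3:25,v4:33,v5:18,v6:0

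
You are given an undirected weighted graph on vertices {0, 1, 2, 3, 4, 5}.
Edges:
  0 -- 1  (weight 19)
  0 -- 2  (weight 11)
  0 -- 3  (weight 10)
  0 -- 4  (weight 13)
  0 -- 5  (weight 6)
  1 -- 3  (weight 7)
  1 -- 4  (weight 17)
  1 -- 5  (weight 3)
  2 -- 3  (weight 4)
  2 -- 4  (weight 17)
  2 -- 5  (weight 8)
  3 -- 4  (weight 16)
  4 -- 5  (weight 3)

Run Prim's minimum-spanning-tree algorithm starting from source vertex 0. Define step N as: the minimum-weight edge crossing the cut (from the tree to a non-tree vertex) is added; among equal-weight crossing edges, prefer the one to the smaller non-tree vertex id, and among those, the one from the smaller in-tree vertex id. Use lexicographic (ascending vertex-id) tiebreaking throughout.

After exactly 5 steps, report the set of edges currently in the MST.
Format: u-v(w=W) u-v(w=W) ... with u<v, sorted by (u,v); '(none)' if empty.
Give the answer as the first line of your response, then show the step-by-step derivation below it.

0-5(w=6) 1-3(w=7) 1-5(w=3) 2-3(w=4) 4-5(w=3)

step 1: add edge 0-5 (w=6); MST = {0-5(w=6)}
step 2: add edge 1-5 (w=3); MST = {0-5(w=6) 1-5(w=3)}
step 3: add edge 4-5 (w=3); MST = {0-5(w=6) 1-5(w=3) 4-5(w=3)}
step 4: add edge 1-3 (w=7); MST = {0-5(w=6) 1-3(w=7) 1-5(w=3) 4-5(w=3)}
step 5: add edge 2-3 (w=4); MST = {0-5(w=6) 1-3(w=7) 1-5(w=3) 2-3(w=4) 4-5(w=3)}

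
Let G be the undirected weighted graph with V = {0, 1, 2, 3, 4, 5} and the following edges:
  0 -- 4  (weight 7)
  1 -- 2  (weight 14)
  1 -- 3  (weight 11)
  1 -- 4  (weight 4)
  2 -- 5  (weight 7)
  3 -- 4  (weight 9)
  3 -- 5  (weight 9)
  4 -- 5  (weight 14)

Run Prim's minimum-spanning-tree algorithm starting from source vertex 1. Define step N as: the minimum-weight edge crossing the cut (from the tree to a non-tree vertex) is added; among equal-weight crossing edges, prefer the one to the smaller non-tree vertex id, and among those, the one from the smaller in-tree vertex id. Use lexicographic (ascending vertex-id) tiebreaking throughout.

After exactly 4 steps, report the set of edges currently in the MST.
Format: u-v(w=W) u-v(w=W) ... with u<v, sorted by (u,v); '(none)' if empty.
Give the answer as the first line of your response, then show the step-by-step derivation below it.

0-4(w=7) 1-4(w=4) 3-4(w=9) 3-5(w=9)

step 1: add edge 1-4 (w=4); MST = {1-4(w=4)}
step 2: add edge 0-4 (w=7); MST = {0-4(w=7) 1-4(w=4)}
step 3: add edge 3-4 (w=9); MST = {0-4(w=7) 1-4(w=4) 3-4(w=9)}
step 4: add edge 3-5 (w=9); MST = {0-4(w=7) 1-4(w=4) 3-4(w=9) 3-5(w=9)}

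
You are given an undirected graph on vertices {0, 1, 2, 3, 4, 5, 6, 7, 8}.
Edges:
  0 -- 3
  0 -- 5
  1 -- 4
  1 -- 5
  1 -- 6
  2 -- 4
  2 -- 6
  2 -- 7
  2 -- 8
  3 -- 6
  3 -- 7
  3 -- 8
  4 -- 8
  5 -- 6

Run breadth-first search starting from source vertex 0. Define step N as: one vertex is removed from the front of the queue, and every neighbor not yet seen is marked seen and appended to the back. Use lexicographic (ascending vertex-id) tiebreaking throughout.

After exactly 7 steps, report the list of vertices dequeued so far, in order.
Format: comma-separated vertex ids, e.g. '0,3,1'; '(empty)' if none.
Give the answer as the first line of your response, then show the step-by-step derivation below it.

0,3,5,6,7,8,1

step 1: dequeue 0; queue=[3,5]; order=0
step 2: dequeue 3; queue=[5,6,7,8]; order=0,3
step 3: dequeue 5; queue=[6,7,8,1]; order=0,3,5
step 4: dequeue 6; queue=[7,8,1,2]; order=0,3,5,6
step 5: dequeue 7; queue=[8,1,2]; order=0,3,5,6,7
step 6: dequeue 8; queue=[1,2,4]; order=0,3,5,6,7,8
step 7: dequeue 1; queue=[2,4]; order=0,3,5,6,7,8,1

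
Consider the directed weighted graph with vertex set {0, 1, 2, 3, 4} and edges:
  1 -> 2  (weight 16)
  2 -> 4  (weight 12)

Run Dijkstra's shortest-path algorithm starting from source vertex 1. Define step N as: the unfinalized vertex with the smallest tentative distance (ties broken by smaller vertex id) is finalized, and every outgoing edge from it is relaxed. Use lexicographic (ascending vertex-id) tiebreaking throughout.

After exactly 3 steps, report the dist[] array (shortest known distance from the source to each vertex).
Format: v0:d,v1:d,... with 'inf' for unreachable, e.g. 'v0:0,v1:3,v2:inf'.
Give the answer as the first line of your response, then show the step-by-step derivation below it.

v0:inf,v1:0,v2:16,v3:inf,v4:28

step 1: dist = v0:inf,v1:0,v2:16,v3:inf,v4:inf
step 2: dist = v0:inf,v1:0,v2:16,v3:inf,v4:28
step 3: dist = v0:inf,v1:0,v2:16,v3:inf,v4:28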